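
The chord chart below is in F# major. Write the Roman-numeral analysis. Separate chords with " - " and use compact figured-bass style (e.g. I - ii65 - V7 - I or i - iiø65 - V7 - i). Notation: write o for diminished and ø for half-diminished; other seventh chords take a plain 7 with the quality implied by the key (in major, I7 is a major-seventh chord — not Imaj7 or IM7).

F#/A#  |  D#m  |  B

F#/A# has root F#, degree 1 in F# major, so I6.
D#m has root D#, degree 6 in F# major, so vi.
B has root B, degree 4 in F# major, so IV.

I6 - vi - IV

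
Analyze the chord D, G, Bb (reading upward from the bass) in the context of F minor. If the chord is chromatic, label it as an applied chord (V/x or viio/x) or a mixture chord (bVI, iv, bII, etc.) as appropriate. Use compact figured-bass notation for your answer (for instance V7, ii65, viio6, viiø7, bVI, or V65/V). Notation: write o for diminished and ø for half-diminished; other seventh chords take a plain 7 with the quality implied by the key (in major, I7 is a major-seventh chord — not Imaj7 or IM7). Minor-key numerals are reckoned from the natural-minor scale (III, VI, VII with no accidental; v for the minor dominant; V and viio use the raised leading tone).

ii64

Stacked in thirds the chord is G-Bb-D: a minor triad on G.
G is the second degree of F minor. This is the minor supertonic, borrowed from the parallel major (the Dorian ii).
With D in the bass the chord is in second inversion, so the figured bass is 64.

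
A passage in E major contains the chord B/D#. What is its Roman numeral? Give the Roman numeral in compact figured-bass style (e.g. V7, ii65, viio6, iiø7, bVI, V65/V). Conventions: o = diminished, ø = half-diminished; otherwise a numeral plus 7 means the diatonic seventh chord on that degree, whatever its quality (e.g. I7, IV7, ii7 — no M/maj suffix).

The pitches B-D#-F# form a major triad rooted on B.
B is scale degree 5 in E major, and a major triad on that degree is written V.
With D# in the bass the chord is in first inversion, so the figured bass is 6.

V6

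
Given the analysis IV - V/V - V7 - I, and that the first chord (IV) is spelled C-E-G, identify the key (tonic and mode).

IV is given as C-E-G — a major triad with root C.
If C is scale degree 4 and the mode makes that degree carry a major triad, the tonic is G and the mode is major.

G major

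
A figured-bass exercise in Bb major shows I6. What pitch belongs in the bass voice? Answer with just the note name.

I in Bb major has root Bb; the chord is Bb-D-F.
The figure 6 means first inversion — the third is in the bass.

D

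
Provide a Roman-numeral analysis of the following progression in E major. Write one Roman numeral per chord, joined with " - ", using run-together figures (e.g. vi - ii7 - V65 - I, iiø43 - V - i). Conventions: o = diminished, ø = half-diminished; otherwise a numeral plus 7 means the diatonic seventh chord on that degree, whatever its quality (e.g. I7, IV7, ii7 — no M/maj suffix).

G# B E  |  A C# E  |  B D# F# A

G#-B-E: root E is the tonic; major triad there is I6.
A-C#-E: root A is the subdominant; major triad there is IV.
B-D#-F#-A: root B is the dominant; dominant seventh chord there is V7.

I6 - IV - V7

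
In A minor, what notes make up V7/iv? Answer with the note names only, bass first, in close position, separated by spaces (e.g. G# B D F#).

A C# E G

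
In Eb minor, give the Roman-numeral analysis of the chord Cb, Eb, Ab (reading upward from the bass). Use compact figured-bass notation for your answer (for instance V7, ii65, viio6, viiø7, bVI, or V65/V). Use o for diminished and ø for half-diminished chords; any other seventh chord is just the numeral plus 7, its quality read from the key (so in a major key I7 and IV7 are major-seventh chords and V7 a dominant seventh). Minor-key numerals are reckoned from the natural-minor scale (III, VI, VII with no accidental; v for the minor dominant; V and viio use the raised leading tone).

iv6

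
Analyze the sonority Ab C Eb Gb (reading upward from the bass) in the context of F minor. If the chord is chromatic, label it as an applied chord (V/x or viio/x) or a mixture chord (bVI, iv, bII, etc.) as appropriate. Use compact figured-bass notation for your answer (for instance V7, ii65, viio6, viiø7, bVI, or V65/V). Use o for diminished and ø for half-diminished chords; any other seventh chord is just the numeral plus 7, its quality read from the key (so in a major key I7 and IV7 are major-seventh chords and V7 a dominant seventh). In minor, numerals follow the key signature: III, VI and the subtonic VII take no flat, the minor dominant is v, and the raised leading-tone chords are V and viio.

V7/VI

The pitches Ab-C-Eb-Gb form a dominant seventh chord rooted on Ab.
Ab is not a diatonic chord root with this quality in F minor, but it lies a perfect fifth above Db (VI), so the chord functions as an applied dominant of VI.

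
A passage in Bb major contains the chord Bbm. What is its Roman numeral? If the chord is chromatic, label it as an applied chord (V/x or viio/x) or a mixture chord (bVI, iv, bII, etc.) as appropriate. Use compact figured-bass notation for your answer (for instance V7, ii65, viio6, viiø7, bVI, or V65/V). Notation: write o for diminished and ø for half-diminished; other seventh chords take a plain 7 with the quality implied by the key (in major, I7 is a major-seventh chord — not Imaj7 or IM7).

i

Stacked in thirds the chord is Bb-Db-F: a minor triad on Bb.
Bb is the first degree of Bb major. This is the minor tonic, borrowed from the parallel minor.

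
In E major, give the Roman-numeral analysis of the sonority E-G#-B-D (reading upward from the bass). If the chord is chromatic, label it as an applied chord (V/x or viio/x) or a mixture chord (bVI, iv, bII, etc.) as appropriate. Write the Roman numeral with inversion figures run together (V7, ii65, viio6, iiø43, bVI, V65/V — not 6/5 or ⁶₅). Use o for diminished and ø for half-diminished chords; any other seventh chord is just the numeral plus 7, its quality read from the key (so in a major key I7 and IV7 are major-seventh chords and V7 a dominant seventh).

V7/IV

Stacked in thirds the chord is E-G#-B-D: a dominant seventh chord on E.
E is not a diatonic chord root with this quality in E major, but it lies a perfect fifth above A (IV), so the chord functions as an applied dominant of IV.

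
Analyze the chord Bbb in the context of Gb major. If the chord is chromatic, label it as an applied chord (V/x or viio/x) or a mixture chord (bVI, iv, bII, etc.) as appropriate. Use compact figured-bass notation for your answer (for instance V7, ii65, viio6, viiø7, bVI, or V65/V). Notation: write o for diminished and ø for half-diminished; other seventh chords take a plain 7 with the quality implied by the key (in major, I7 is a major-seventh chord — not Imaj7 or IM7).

bIII

Stacked in thirds the chord is Bbb-Db-Fb: a major triad on Bbb.
Bbb is the lowered third degree of Gb major (diatonic 3 would be Bb). This is a major triad on the lowered third degree, borrowed from the parallel minor.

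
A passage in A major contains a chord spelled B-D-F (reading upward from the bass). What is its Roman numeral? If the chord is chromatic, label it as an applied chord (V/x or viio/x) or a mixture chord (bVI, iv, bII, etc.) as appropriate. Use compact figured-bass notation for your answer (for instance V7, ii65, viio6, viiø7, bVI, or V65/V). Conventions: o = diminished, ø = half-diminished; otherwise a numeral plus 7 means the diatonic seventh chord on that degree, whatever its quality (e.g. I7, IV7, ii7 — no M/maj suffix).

iio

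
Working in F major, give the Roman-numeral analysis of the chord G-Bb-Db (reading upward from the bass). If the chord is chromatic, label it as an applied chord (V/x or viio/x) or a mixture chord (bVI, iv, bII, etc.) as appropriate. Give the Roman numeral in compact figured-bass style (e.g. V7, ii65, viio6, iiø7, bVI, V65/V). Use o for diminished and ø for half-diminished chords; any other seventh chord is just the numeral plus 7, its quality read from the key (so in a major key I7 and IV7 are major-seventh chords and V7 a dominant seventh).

The pitches G-Bb-Db form a diminished triad rooted on G.
G is the second degree of F major. This is the diminished supertonic triad, borrowed from the parallel minor.

iio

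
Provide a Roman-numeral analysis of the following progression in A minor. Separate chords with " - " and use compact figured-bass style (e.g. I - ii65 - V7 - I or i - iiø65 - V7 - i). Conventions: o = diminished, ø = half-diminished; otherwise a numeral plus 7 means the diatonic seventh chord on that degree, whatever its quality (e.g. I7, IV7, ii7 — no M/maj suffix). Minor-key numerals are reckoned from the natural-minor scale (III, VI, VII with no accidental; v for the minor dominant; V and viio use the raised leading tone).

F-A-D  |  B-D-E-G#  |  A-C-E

F-A-D: minor triad on D = scale degree 4 → iv6.
B-D-E-G#: dominant seventh chord on E = scale degree 5 → V43.
A-C-E has root A, degree 1 in A minor, so i.

iv6 - V43 - i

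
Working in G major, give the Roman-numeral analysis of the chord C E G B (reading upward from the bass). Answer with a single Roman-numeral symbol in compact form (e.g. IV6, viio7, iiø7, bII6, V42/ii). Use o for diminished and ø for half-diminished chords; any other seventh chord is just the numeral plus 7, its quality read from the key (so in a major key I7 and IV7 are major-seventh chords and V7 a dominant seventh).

Stacked in thirds the chord is C-E-G-B: a major seventh chord on C.
In G major, C is the subdominant; the diatonic major seventh chord there is IV7.

IV7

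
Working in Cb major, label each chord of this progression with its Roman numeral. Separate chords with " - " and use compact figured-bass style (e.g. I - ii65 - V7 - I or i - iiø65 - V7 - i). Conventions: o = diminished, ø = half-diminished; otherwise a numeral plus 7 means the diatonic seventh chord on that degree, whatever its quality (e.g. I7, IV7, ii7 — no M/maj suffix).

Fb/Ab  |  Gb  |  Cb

Fb/Ab has root Fb, degree 4 in Cb major, so IV6.
Gb has root Gb, degree 5 in Cb major, so V.
Cb: major triad on Cb = scale degree 1 → I.

IV6 - V - I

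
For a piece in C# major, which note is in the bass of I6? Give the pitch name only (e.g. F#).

E#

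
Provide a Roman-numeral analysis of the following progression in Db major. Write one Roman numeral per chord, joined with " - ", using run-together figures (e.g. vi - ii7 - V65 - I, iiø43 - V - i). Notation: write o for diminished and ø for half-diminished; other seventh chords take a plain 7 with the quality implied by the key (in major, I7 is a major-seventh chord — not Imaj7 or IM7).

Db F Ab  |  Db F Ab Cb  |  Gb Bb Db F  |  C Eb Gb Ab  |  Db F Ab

I - V7/IV - IV7 - V65 - I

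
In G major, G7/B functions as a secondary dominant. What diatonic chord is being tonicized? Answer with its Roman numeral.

IV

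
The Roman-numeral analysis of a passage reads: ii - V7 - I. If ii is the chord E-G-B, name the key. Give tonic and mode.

D major

The anchor chord is a minor triad on E, labeled ii.
ii on E implies E is the supertonic; that puts the tonic at D, and the lowercase numeral fits major mode.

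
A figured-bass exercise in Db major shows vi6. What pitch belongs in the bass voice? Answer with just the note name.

Db

vi in Db major has root Bb; the chord is Bb-Db-F.
The figure 6 means first inversion — the third is in the bass.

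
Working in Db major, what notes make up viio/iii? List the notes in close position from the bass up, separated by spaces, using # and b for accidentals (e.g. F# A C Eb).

E G Bb

viio/iii is a secondary leading-tone chord. The target iii is F in Db major; the applied chord is rooted a semitone below, on E.
Building a diminished triad on E gives E-G-Bb.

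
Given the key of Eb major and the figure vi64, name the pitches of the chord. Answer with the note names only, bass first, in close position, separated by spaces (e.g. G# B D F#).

In Eb major, the sixth degree is C, and the diatonic chord built there is a minor triad.
Stacking thirds from C gives C-Eb-G.
The figured bass 64 indicates second inversion, placing the fifth (G) in the bass: G-C-Eb.

G C Eb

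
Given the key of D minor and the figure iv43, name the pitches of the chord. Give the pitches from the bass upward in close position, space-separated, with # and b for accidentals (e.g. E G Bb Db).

The numeral's case and figure indicate a minor seventh chord. In D minor its root, the fourth degree, is G.
That chord is spelled G-Bb-D-F.
The figured bass 43 indicates second inversion, placing the fifth (D) in the bass: D-F-G-Bb.

D F G Bb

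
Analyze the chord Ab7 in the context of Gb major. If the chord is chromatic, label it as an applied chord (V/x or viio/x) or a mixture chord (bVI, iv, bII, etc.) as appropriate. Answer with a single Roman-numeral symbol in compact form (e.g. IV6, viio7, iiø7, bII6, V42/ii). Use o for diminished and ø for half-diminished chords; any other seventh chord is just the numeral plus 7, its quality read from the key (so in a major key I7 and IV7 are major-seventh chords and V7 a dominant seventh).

The pitches Ab-C-Eb-Gb form a dominant seventh chord rooted on Ab.
Ab is not a diatonic chord root with this quality in Gb major, but it lies a perfect fifth above Db (V), so the chord functions as an applied dominant of V.

V7/V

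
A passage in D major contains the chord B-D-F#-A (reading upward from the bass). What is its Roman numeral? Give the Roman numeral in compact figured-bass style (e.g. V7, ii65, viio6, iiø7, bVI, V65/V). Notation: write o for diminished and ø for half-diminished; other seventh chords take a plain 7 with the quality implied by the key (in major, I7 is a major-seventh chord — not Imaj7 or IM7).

vi7

Stacked in thirds the chord is B-D-F#-A: a minor seventh chord on B.
In D major, B is the submediant; the diatonic minor seventh chord there is vi7.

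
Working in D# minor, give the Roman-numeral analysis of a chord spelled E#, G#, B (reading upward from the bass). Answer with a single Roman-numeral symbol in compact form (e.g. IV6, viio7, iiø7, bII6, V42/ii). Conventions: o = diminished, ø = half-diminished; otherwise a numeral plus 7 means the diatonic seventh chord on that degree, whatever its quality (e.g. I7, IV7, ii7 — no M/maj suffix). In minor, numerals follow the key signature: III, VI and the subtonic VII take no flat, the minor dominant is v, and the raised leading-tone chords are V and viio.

Stacked in thirds the chord is E#-G#-B: a diminished triad on E#.
E# is scale degree 2 in D# minor, and a diminished triad on that degree is written iio.

iio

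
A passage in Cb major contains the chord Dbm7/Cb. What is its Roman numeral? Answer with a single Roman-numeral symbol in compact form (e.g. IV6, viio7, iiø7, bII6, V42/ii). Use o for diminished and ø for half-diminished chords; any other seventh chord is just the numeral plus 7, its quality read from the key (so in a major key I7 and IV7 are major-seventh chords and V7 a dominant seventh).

ii42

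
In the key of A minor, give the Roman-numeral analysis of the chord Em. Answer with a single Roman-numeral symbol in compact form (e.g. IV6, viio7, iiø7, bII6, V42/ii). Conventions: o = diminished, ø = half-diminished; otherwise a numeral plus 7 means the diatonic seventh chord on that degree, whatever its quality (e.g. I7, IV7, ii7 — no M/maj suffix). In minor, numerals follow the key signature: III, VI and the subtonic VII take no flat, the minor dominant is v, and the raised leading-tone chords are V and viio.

Stacked in thirds the chord is E-G-B: a minor triad on E.
E is scale degree 5 in A minor, and a minor triad on that degree is written v.

v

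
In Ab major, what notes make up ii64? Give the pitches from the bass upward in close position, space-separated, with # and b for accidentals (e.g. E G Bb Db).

The numeral's case and figure indicate a minor triad. In Ab major its root, the supertonic, is Bb.
Stacking thirds from Bb gives Bb-Db-F.
With the 64 figure the chord is in second inversion; from the bass F upward in close position it reads F-Bb-Db.

F Bb Db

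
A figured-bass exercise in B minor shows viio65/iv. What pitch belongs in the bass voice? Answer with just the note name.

F#

The applied chord viio65/iv is rooted on D#: D#-F#-A-C.
The figure 65 means first inversion — the third is in the bass.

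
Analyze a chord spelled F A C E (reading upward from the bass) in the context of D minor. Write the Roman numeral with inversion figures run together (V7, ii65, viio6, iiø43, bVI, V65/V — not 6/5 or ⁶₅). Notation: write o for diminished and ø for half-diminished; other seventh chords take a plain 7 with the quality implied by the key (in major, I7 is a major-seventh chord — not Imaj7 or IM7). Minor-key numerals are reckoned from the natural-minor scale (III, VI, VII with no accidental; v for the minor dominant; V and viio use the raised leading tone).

III7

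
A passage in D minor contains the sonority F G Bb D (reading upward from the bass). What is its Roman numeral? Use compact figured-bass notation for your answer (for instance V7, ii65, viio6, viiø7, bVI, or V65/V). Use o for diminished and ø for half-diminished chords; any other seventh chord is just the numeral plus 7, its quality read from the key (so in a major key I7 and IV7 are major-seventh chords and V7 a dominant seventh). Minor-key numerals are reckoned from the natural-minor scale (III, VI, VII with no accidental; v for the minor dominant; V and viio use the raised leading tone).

The pitches G-Bb-D-F form a minor seventh chord rooted on G.
In D minor, G is the subdominant; the diatonic minor seventh chord there is iv7.
With F in the bass the chord is in third inversion, so the figured bass is 42.

iv42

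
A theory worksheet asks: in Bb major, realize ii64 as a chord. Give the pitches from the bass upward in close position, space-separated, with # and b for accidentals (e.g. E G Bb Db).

In Bb major, scale degree 2 is C, and the diatonic chord built there is a minor triad.
That chord is spelled C-Eb-G.
The figured bass 64 indicates second inversion, placing the fifth (G) in the bass: G-C-Eb.

G C Eb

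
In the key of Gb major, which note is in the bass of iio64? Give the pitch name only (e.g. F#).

iio in Gb major has root Ab; the chord is Ab-Cb-Ebb.
The figure 64 means second inversion — the fifth is in the bass.

Ebb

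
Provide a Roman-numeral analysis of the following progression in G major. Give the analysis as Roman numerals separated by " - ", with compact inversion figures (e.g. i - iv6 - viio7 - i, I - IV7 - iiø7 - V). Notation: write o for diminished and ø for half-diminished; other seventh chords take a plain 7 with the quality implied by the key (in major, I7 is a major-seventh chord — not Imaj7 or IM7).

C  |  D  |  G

IV - V - I

C: major triad on C = scale degree 4 → IV.
D has root D, degree 5 in G major, so V.
G: root G is the tonic; major triad there is I.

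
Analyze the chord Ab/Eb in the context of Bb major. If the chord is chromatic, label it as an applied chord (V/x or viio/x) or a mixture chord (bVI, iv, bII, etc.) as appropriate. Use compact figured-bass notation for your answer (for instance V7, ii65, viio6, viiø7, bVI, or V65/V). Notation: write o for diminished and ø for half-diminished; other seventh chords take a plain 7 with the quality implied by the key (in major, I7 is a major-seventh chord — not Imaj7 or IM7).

bVII64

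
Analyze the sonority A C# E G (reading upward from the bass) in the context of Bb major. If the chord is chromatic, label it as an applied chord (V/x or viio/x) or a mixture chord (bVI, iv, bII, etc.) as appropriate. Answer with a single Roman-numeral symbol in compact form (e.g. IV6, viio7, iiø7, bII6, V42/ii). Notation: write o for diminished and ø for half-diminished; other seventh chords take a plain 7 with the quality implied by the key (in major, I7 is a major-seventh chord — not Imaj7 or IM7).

V7/iii

Stacked in thirds the chord is A-C#-E-G: a dominant seventh chord on A.
A is not a diatonic chord root with this quality in Bb major, but it lies a perfect fifth above D (iii), so the chord functions as an applied dominant of iii.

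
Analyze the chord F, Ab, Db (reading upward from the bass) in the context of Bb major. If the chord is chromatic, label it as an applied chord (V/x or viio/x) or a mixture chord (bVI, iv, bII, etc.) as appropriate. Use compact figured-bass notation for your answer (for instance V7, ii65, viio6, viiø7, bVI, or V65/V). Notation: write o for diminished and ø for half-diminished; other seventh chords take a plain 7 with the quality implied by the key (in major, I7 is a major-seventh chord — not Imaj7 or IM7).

bIII6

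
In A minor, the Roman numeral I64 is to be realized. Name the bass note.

I in A minor has root A; the chord is A-C#-E.
The figure 64 means second inversion — the fifth is in the bass.

E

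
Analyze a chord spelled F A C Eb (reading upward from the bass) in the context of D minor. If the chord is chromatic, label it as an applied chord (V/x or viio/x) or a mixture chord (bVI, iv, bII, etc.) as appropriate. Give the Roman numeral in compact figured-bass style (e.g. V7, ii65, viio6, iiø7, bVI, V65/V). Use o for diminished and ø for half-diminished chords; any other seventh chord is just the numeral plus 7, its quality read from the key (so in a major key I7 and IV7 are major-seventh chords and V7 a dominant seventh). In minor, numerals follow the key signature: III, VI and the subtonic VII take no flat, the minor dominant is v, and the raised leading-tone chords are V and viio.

V7/VI

The pitches F-A-C-Eb form a dominant seventh chord rooted on F.
F is not a diatonic chord root with this quality in D minor, but it lies a perfect fifth above Bb (VI), so the chord functions as an applied dominant of VI.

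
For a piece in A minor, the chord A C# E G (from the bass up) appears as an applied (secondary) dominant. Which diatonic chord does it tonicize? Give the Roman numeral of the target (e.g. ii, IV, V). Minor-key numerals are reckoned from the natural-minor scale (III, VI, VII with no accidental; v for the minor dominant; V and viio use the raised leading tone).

The chord is a dominant seventh chord on A.
A dominant resolves down a perfect fifth: A → D. In A minor, D is scale degree 4, i.e. iv.

iv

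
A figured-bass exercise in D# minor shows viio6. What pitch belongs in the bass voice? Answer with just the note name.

viio in D# minor has root C##; the chord is C##-E#-G#.
The figure 6 means first inversion — the third is in the bass.

E#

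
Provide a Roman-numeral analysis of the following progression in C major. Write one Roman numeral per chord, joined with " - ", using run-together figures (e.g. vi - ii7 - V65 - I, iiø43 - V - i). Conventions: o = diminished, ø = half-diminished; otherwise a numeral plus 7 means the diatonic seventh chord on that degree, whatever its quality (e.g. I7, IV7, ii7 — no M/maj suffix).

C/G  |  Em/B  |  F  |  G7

I64 - iii64 - IV - V7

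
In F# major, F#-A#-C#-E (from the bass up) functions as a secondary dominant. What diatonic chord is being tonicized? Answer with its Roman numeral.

IV

The chord is a dominant seventh chord on F#.
A dominant resolves down a perfect fifth: F# → B. In F# major, B is scale degree 4, i.e. IV.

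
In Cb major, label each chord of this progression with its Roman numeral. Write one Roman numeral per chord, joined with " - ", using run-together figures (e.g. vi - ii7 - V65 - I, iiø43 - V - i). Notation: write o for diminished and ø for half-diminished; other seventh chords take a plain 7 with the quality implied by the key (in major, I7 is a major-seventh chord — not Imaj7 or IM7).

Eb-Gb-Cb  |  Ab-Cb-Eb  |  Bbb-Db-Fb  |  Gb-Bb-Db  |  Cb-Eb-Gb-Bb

I6 - vi - bVII - V - I7

Eb-Gb-Cb: root Cb is the tonic; major triad there is I6.
Ab-Cb-Eb has root Ab, degree 6 in Cb major, so vi.
Bbb-Db-Fb is non-diatonic — bVII, a mixture chord from Cb minor.
Gb-Bb-Db has root Gb, degree 5 in Cb major, so V.
Cb-Eb-Gb-Bb: major seventh chord on Cb = scale degree 1 → I7.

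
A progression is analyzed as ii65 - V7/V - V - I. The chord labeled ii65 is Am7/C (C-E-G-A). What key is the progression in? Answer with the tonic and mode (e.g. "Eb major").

The chord Am7/C is a minor seventh chord rooted on A; its label is ii65.
If A is scale degree 2 and the mode makes that degree carry a minor seventh chord, the tonic is G and the mode is major.

G major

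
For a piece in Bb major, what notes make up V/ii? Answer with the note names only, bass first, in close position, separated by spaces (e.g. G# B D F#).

G B D

V/ii is a secondary dominant — the dominant triad of ii. ii in Bb major is C, so the applied chord's root is G, a perfect fifth above.
Building a major triad on G gives G-B-D.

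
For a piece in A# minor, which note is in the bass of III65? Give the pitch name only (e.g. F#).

E#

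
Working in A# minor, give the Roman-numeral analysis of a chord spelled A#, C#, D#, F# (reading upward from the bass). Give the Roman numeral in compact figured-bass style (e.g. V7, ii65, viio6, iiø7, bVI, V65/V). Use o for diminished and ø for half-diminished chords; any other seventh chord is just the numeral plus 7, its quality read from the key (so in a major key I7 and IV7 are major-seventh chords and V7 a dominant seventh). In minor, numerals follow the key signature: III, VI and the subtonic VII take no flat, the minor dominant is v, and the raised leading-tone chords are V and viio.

iv43

Stacked in thirds the chord is D#-F#-A#-C#: a minor seventh chord on D#.
D# is scale degree 4 in A# minor, and a minor seventh chord on that degree is written iv7.
With A# in the bass the chord is in second inversion, so the figured bass is 43.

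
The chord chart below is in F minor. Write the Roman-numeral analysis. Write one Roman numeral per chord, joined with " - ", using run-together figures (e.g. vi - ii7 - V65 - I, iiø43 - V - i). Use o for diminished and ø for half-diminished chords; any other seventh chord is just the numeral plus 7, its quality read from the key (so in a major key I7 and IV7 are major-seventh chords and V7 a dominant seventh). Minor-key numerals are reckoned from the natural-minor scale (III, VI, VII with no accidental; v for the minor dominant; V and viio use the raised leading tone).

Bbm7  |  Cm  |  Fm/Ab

iv7 - v - i6

Bbm7: minor seventh chord on Bb = scale degree 4 → iv7.
Cm: root C is the dominant; minor triad there is v.
Fm/Ab: minor triad on F = scale degree 1 → i6.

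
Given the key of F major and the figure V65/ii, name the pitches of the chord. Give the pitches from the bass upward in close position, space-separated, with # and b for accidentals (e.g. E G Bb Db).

V65/ii is a secondary dominant — the dominant seventh of ii. ii in F major is G, so the applied chord's root is D, a perfect fifth above.
Building a dominant seventh chord on D gives D-F#-A-C.
The figured bass 65 indicates first inversion, placing the third (F#) in the bass: F#-A-C-D.

F# A C D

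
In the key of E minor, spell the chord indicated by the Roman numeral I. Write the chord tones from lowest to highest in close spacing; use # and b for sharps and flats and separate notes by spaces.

I is the major tonic (Picardy third), borrowed from the parallel major. In E minor that root is E.
So the chord is E-G#-B, a major triad.

E G# B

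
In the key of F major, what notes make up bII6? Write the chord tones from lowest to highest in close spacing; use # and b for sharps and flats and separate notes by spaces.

Scale degree 2 in F major is G; lowering it a half step gives Gb. bII6 is the Neapolitan sixth — a major triad on the lowered second degree, here in its customary first inversion.
So the chord is Gb-Bb-Db.
With the 6 figure the chord is in first inversion; from the bass Bb upward in close position it reads Bb-Db-Gb.

Bb Db Gb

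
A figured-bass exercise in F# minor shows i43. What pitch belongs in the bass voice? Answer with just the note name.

C#

i in F# minor has root F#; the chord is F#-A-C#-E.
The figure 43 means second inversion — the fifth is in the bass.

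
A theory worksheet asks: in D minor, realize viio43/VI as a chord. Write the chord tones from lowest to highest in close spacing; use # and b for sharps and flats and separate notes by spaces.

Eb Gb A C

viio43/VI is a secondary leading-tone chord. The target VI is Bb in D minor; the applied chord is rooted a semitone below, on A.
Building a fully diminished seventh chord on A gives A-C-Eb-Gb.
The figured bass 43 indicates second inversion, placing the fifth (Eb) in the bass: Eb-Gb-A-C.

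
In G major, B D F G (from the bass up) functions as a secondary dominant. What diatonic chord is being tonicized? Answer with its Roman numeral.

The chord is a dominant seventh chord on G.
A dominant resolves down a perfect fifth: G → C. In G major, C is scale degree 4, i.e. IV.

IV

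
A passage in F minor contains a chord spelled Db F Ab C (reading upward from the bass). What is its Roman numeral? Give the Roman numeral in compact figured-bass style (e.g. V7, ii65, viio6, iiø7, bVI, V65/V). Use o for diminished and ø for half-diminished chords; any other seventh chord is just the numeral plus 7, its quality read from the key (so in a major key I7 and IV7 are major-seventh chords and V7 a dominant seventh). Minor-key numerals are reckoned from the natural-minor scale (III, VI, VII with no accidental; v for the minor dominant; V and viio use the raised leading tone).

VI7

Stacked in thirds the chord is Db-F-Ab-C: a major seventh chord on Db.
Db is scale degree 6 in F minor, and a major seventh chord on that degree is written VI7.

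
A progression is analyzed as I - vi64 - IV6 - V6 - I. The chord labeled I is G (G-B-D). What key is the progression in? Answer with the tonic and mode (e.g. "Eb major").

G major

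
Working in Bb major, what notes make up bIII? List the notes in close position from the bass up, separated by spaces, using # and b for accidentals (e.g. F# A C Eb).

Scale degree 3 in Bb major is D; lowering it a half step gives Db. bIII is a major triad on the lowered third degree, borrowed from the parallel minor.
So the chord is Db-F-Ab, a major triad.

Db F Ab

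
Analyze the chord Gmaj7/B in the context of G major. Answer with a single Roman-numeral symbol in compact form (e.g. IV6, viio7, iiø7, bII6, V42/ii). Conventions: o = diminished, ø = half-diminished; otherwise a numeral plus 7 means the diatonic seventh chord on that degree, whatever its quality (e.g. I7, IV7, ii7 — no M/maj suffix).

Stacked in thirds the chord is G-B-D-F#: a major seventh chord on G.
In G major, G is the tonic; the diatonic major seventh chord there is I7.
With B in the bass the chord is in first inversion, so the figured bass is 65.

I65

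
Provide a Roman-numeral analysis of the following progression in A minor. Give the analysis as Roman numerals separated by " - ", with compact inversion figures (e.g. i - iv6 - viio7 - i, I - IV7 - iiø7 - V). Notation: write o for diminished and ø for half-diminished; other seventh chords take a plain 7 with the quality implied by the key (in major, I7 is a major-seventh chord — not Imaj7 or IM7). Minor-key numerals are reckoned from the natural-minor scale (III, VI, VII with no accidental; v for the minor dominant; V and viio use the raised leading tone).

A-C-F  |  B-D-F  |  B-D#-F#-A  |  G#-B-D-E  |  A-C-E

A-C-F: major triad on F = scale degree 6 → VI6.
B-D-F: diminished triad on B = scale degree 2 → iio.
B-D#-F#-A: a dominant seventh chord on B, the applied dominant of V → V7/V.
G#-B-D-E: root E is the dominant; dominant seventh chord there is V65.
A-C-E has root A, degree 1 in A minor, so i.

VI6 - iio - V7/V - V65 - i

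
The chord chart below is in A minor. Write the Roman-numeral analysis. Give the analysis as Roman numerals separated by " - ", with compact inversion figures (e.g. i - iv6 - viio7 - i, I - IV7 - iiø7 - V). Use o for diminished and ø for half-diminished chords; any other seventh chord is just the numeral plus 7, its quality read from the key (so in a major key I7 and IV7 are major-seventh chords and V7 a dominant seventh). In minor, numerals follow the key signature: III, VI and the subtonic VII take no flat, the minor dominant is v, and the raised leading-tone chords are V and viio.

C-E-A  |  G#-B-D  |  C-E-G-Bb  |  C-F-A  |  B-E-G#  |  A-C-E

i6 - viio - V7/VI - VI64 - V64 - i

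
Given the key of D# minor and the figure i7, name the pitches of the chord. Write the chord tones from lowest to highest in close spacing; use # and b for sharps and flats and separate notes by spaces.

D# F# A# C#

The numeral's case and figure indicate a minor seventh chord. In D# minor its root, the tonic, is D#.
That chord is spelled D#-F#-A#-C#.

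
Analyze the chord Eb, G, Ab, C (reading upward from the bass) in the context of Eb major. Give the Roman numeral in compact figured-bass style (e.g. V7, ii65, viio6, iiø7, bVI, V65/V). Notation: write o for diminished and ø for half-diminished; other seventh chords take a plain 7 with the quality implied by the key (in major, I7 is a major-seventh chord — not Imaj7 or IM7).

IV43

Stacked in thirds the chord is Ab-C-Eb-G: a major seventh chord on Ab.
In Eb major, Ab is the subdominant; the diatonic major seventh chord there is IV7.
With Eb in the bass the chord is in second inversion, so the figured bass is 43.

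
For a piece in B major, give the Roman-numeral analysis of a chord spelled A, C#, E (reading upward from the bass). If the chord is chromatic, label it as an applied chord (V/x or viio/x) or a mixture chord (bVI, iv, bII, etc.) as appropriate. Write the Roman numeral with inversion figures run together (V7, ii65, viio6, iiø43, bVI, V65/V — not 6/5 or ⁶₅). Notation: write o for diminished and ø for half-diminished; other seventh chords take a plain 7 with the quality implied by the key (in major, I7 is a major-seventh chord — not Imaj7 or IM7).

bVII

Stacked in thirds the chord is A-C#-E: a major triad on A.
A is the lowered seventh degree of B major (diatonic 7 would be A#). This is a major triad on the lowered seventh degree (the subtonic), borrowed from the parallel minor.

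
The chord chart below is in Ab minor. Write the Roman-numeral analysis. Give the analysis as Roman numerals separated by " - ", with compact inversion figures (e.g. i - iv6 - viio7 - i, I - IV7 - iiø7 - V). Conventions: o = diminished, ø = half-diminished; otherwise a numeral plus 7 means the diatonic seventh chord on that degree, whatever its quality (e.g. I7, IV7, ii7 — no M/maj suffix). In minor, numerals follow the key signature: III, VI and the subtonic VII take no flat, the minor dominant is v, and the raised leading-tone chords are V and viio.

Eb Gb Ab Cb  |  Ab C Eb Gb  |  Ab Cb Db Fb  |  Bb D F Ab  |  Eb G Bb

i43 - V7/iv - iv43 - V7/V - V

Eb-Gb-Ab-Cb has root Ab, degree 1 in Ab minor, so i43.
Ab-C-Eb-Gb is the secondary dominant of iv (dominant seventh chord on Ab): V7/iv.
Ab-Cb-Db-Fb has root Db, degree 4 in Ab minor, so iv43.
Bb-D-F-Ab is the secondary dominant of V (dominant seventh chord on Bb): V7/V.
Eb-G-Bb has root Eb, degree 5 in Ab minor, so V.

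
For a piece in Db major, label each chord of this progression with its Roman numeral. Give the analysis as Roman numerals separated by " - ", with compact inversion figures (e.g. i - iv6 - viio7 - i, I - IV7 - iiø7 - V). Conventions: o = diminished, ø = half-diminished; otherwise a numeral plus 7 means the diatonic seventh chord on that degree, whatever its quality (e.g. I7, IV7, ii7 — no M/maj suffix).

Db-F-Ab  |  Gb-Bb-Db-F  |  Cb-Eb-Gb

I - IV7 - bVII

Db-F-Ab: root Db is the tonic; major triad there is I.
Gb-Bb-Db-F: major seventh chord on Gb = scale degree 4 → IV7.
Cb-Eb-Gb is non-diatonic — bVII, a mixture chord from Db minor.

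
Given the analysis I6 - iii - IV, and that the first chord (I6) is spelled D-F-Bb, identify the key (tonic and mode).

Bb major

I6 is given as D-F-Bb — a major triad with root Bb.
If Bb is scale degree 1 and the mode makes that degree carry a major triad, the tonic is Bb and the mode is major.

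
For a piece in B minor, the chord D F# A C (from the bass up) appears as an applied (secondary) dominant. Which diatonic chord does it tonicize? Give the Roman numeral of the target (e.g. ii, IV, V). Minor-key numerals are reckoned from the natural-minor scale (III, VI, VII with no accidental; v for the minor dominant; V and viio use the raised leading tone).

VI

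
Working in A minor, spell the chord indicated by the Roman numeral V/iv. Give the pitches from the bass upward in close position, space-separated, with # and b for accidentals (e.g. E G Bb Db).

V/iv is a secondary dominant — the dominant triad of iv. iv in A minor is D, so the applied chord's root is A, a perfect fifth above.
Building a major triad on A gives A-C#-E.

A C# E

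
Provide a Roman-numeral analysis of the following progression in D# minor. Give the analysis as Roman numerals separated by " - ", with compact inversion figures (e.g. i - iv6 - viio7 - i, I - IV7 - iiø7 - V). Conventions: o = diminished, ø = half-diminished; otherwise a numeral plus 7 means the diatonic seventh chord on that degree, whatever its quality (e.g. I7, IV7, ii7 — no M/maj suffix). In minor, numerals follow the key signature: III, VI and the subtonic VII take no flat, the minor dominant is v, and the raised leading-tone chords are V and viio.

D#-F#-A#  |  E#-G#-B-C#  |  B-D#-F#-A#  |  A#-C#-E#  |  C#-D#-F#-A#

D#-F#-A#: root D# is the tonic; minor triad there is i.
E#-G#-B-C#: dominant seventh chord on C# = scale degree 7 → VII65.
B-D#-F#-A# has root B, degree 6 in D# minor, so VI7.
A#-C#-E#: root A# is the dominant; minor triad there is v.
C#-D#-F#-A# has root D#, degree 1 in D# minor, so i42.

i - VII65 - VI7 - v - i42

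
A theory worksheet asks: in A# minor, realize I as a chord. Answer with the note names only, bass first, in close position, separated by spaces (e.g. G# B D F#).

A# C## E#

Scale degree 1 in A# minor is A#; here the chord built on it is altered to a major triad. I is the major tonic (Picardy third), borrowed from the parallel major.
So the chord is A#-C##-E#, a major triad.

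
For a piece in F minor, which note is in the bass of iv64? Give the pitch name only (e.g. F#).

F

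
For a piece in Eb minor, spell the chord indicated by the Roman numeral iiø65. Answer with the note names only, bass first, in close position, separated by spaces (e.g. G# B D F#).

Ab Cb Eb F

In Eb minor, the supertonic is F, and the diatonic chord built there is a half-diminished seventh chord.
That chord is spelled F-Ab-Cb-Eb.
The figured bass 65 indicates first inversion, placing the third (Ab) in the bass: Ab-Cb-Eb-F.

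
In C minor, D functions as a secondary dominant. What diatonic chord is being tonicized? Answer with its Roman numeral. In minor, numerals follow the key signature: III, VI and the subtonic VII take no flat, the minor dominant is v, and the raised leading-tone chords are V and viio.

The chord is a major triad on D.
A dominant resolves down a perfect fifth: D → G. In C minor, G is scale degree 5, i.e. V.

V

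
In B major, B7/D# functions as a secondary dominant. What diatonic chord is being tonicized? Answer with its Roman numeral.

IV

The chord is a dominant seventh chord on B.
A dominant resolves down a perfect fifth: B → E. In B major, E is scale degree 4, i.e. IV.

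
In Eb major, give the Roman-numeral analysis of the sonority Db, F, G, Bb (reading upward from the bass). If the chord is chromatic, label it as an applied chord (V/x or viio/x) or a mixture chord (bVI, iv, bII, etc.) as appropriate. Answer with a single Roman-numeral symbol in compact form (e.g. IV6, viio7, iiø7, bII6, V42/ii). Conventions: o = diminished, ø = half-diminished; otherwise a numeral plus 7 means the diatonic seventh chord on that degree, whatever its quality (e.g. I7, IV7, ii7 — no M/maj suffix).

viiø43/IV

The pitches G-Bb-Db-F form a half-diminished seventh chord rooted on G.
G sits a half step below Ab (IV in Eb major); a diminished chord there is the applied leading-tone chord of IV.
With Db in the bass the chord is in second inversion, so the figured bass is 43.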